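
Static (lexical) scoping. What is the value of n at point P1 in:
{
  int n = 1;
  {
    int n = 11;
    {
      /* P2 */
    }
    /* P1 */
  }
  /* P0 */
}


n declared in the same block as P1
n = 11


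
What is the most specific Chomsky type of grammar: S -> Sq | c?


Left-linear: every RHS is a terminal or one nonterminal followed by a terminal
Classification: Type 3 (Regular)


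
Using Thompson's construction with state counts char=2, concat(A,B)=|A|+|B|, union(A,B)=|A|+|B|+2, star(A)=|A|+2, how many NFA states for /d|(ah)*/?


Syntax tree has 3 char leaf(s), 1 union(s), 1 star(s)
chars contribute 3×2 = 6; each union adds +2; each star adds +2
Total: 6 + 2 + 2 = 10 states


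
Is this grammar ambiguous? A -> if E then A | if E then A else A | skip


dangling else: 'if E then if E then skip else skip' parses two ways
Ambiguous


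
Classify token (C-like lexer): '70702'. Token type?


Pattern: digits only
Type: INTEGER_LITERAL


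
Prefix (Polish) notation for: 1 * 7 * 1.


left-to-right (same/higher precedence on left): tree is (* (* 1 7) 1)
Prefix: * * 1 7 1


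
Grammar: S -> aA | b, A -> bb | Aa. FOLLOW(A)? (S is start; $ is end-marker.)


$ ∈ FOLLOW(S). For each A -> αBβ: add FIRST(β)\{ε} to FOLLOW(B); if β nullable, add FOLLOW(A).
FOLLOW(A) = {$, a}


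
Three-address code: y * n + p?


Break into single-operator statements:
t1 = y * n
t2 = t1 + p


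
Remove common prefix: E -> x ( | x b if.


Common prefix: 'x'
Factored: E -> x E', E' -> ( | b if


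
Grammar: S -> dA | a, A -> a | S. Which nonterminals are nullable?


A nonterminal is nullable iff some alternative derives ε (directly, or every symbol in it is nullable)
Nullable: {}


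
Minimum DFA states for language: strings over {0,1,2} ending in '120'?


Track the longest suffix of input matching a prefix of '120': 4 classes (prefixes of length 0..3)
Minimal DFA: 4 states


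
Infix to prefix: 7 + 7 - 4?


left-to-right (same/higher precedence on left): tree is (- (+ 7 7) 4)
Prefix: - + 7 7 4


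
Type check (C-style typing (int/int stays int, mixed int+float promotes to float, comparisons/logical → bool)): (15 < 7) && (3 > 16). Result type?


Operand types: bool && bool
Rule: logical operators take bool operands and yield bool
Result type: bool


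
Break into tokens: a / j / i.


Scan left to right, longest-match per lexeme
Tokens: ID(a), OP(/), ID(j), OP(/), ID(i)


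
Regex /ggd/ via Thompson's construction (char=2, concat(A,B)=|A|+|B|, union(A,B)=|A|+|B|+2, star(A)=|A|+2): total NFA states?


Syntax tree has 3 char leaf(s), 0 union(s), 0 star(s)
chars contribute 3×2 = 6; each union adds +2; each star adds +2
Total: 6 + 0 + 0 = 6 states


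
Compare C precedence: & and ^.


'&' is bitwise AND (level 5); '^' is bitwise XOR (level 4)
Higher level binds tighter
'&' has higher precedence than '^'


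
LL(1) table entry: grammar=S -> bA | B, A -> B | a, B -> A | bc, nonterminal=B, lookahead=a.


For [B, a]: 'a' ∈ FIRST(A)
Entry: B -> A


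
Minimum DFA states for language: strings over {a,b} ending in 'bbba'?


Track the longest suffix of input matching a prefix of 'bbba': 5 classes (prefixes of length 0..4)
Minimal DFA: 5 states


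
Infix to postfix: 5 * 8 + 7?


Left to right (same or higher precedence on left)
Postfix: 5 8 * 7 +


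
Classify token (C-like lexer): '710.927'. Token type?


Pattern: digits with a decimal point
Type: FLOAT_LITERAL


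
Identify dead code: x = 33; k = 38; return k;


x is assigned but never read
Dead: 'x = 33'


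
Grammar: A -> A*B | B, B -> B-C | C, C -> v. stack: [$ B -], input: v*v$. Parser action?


no handle; shift 'v'
Action: shift


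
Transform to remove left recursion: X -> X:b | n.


Left-recursive alternatives: X:b; non-recursive: n
Introduce X': X -> nX', X' -> :bX' | ε


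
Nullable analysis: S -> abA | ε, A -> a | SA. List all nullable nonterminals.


A nonterminal is nullable iff some alternative derives ε (directly, or every symbol in it is nullable)
Nullable: {S}


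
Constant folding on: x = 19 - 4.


19 - 4 = 15 at compile time
Optimized: x = 15


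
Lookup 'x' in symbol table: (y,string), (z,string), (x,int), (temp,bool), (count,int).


Lookup 'x' → type int


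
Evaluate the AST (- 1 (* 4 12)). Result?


Evaluate inner: (* 4 12) = 48
Evaluate root: (- 1 48) = -47
Result: -47


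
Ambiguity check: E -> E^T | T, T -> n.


precedence layered via separate nonterminal T: deterministic
Unambiguous


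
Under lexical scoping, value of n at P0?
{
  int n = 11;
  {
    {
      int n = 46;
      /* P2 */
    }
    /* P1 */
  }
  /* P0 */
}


n declared in the same block as P0
n = 11


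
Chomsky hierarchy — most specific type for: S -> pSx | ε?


Single nonterminal LHS, but p^n x^n is not regular
Classification: Type 2 (Context-Free)


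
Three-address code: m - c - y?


Break into single-operator statements:
t1 = m - c
t2 = t1 - y


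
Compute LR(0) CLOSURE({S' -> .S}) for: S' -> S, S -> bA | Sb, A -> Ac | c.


Start: S' -> .S
For each item with dot before a nonterminal B, add B -> .γ for every B-production
Closure: [S' -> .S, S -> .bA, S -> .Sb]


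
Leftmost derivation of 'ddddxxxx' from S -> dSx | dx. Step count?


Derivation: S => dSx => ddSxx => dddSxxx => ddddxxxx
Steps: 4


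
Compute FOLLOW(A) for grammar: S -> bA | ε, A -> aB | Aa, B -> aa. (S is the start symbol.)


$ ∈ FOLLOW(S). For each A -> αBβ: add FIRST(β)\{ε} to FOLLOW(B); if β nullable, add FOLLOW(A).
FOLLOW(A) = {$, a}


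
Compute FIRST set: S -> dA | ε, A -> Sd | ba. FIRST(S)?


Per alternative of S: FIRST(dA) = {d}; FIRST(ε) = {ε}
FIRST(S) = {d, ε}


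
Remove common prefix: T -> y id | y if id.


Common prefix: 'y'
Factored: T -> y T', T' -> id | if id


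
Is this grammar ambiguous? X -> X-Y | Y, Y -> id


precedence layered via separate nonterminal Y: deterministic
Unambiguous


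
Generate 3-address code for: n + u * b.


Break into single-operator statements:
t1 = u * b
t2 = n + t1


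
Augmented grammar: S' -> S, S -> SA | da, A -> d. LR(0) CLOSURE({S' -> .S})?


Start: S' -> .S
For each item with dot before a nonterminal B, add B -> .γ for every B-production
Closure: [S' -> .S, S -> .SA, S -> .da]


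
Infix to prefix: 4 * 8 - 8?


left-to-right (same/higher precedence on left): tree is (- (* 4 8) 8)
Prefix: - * 4 8 8


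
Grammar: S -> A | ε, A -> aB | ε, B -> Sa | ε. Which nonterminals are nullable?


A nonterminal is nullable iff some alternative derives ε (directly, or every symbol in it is nullable)
Nullable: {A, B, S}


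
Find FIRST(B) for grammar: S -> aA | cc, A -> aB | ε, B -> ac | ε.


Per alternative of B: FIRST(ac) = {a}; FIRST(ε) = {ε}
FIRST(B) = {a, ε}


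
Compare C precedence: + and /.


'/' is multiplicative (level 10); '+' is additive (level 9)
Higher level binds tighter
'/' has higher precedence than '+'


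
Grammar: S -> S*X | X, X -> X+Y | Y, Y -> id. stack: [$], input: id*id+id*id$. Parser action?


no handle on stack; shift 'id'
Action: shift


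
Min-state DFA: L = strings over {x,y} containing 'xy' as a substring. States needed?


KMP-style automaton: 2 progress states + 1 absorbing accept = 3
Minimal DFA: 3 states


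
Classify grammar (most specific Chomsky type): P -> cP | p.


Right-linear: every RHS is a terminal or a terminal followed by one nonterminal
Classification: Type 3 (Regular)


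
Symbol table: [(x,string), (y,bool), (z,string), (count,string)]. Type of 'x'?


Lookup 'x' → type string


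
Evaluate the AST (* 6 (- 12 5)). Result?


Evaluate inner: (- 12 5) = 7
Evaluate root: (* 6 7) = 42
Result: 42


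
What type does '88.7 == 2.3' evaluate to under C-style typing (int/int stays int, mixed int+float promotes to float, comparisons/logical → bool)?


Operand types: float == float
Rule: comparison yields bool
Result type: bool


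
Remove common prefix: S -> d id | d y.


Common prefix: 'd'
Factored: S -> d S', S' -> id | y


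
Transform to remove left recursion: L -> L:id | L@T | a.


Left-recursive alternatives: L:id, L@T; non-recursive: a
Introduce L': L -> aL', L' -> :idL' | @TL' | ε


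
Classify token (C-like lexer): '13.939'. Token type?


Pattern: digits with a decimal point
Type: FLOAT_LITERAL


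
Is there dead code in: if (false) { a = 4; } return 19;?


condition is constant false, so the whole block is unreachable
Dead: 'if (false) { a = 4; }'


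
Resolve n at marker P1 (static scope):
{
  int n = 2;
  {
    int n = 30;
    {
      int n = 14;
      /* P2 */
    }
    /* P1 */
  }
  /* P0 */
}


n declared in the same block as P1
n = 30


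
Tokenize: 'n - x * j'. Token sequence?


Scan left to right, longest-match per lexeme
Tokens: ID(n), OP(-), ID(x), OP(*), ID(j)


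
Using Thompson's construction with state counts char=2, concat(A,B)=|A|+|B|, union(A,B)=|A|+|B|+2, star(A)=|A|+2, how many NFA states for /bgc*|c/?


Syntax tree has 4 char leaf(s), 1 union(s), 1 star(s)
chars contribute 4×2 = 8; each union adds +2; each star adds +2
Total: 8 + 2 + 2 = 12 states


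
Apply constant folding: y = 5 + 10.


5 + 10 = 15 at compile time
Optimized: y = 15


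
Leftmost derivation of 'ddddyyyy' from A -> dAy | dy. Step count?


Derivation: A => dAy => ddAyy => dddAyyy => ddddyyyy
Steps: 4


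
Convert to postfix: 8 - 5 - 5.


Left to right (same or higher precedence on left)
Postfix: 8 5 - 5 -


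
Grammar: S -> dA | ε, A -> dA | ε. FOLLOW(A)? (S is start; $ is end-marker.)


$ ∈ FOLLOW(S). For each A -> αBβ: add FIRST(β)\{ε} to FOLLOW(B); if β nullable, add FOLLOW(A).
FOLLOW(A) = {$}


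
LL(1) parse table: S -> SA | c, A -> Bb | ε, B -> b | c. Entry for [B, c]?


For [B, c]: 'c' ∈ FIRST(c)
Entry: B -> c


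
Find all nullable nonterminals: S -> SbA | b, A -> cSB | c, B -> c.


A nonterminal is nullable iff some alternative derives ε (directly, or every symbol in it is nullable)
Nullable: {}


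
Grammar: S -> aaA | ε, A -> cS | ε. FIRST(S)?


Per alternative of S: FIRST(aaA) = {a}; FIRST(ε) = {ε}
FIRST(S) = {a, ε}


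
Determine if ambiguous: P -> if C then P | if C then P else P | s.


dangling else: 'if C then if C then s else s' parses two ways
Ambiguous


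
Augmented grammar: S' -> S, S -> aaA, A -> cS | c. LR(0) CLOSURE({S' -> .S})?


Start: S' -> .S
For each item with dot before a nonterminal B, add B -> .γ for every B-production
Closure: [S' -> .S, S -> .aaA]


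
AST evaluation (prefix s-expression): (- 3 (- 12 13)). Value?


Evaluate inner: (- 12 13) = -1
Evaluate root: (- 3 -1) = 4
Result: 4


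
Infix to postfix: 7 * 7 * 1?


Left to right (same or higher precedence on left)
Postfix: 7 7 * 1 *


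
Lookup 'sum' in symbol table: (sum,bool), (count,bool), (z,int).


Lookup 'sum' → type bool


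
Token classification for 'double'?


Pattern: reserved word
Type: KEYWORD


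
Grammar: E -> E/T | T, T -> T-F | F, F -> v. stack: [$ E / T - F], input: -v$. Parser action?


handle 'T-F' on top
Action: reduce (T -> T-F)


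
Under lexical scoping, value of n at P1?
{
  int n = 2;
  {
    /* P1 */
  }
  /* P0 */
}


P1's block does not declare n; resolves to the enclosing declaration at depth 0
n = 2


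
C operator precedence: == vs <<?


'<<' is shift (level 8); '==' is equality (level 6)
Higher level binds tighter
'<<' has higher precedence than '=='


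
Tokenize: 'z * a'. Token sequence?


Scan left to right, longest-match per lexeme
Tokens: ID(z), OP(*), ID(a)


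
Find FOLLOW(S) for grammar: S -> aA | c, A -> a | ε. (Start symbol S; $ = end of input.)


$ ∈ FOLLOW(S). For each A -> αBβ: add FIRST(β)\{ε} to FOLLOW(B); if β nullable, add FOLLOW(A).
FOLLOW(S) = {$}


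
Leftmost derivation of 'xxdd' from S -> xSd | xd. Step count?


Derivation: S => xSd => xxdd
Steps: 2


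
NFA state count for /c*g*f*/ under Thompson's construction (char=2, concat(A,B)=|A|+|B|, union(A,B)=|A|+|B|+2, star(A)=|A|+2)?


Syntax tree has 3 char leaf(s), 0 union(s), 3 star(s)
chars contribute 3×2 = 6; each union adds +2; each star adds +2
Total: 6 + 0 + 6 = 12 states


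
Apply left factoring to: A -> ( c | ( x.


Common prefix: '('
Factored: A -> ( A', A' -> c | x


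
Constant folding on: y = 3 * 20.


3 * 20 = 60 at compile time
Optimized: y = 60


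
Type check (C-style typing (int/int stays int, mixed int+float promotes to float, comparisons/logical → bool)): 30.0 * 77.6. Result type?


Operand types: float * float
Rule: mixed int/float promotes to float; int/int stays int
Result type: float


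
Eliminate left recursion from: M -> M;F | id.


Left-recursive alternatives: M;F; non-recursive: id
Introduce M': M -> idM', M' -> ;FM' | ε


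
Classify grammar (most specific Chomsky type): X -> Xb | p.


Left-linear: every RHS is a terminal or one nonterminal followed by a terminal
Classification: Type 3 (Regular)


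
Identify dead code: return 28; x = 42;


statement follows a return and is unreachable
Dead: 'x = 42'


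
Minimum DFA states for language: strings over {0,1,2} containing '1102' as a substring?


KMP-style automaton: 4 progress states + 1 absorbing accept = 5
Minimal DFA: 5 states


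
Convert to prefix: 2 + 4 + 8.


left-to-right (same/higher precedence on left): tree is (+ (+ 2 4) 8)
Prefix: + + 2 4 8


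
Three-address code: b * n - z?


Break into single-operator statements:
t1 = b * n
t2 = t1 - z


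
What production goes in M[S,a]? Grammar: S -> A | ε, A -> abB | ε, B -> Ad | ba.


For [S, a]: 'a' ∈ FIRST(A)
Entry: S -> A


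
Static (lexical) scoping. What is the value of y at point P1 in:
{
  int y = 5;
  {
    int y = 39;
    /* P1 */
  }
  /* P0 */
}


y declared in the same block as P1
y = 39


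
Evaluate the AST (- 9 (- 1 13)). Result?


Evaluate inner: (- 1 13) = -12
Evaluate root: (- 9 -12) = 21
Result: 21


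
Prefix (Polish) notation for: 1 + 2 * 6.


'*' binds tighter: tree is (+ 1 (* 2 6))
Prefix: + 1 * 2 6


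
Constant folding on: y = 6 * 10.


6 * 10 = 60 at compile time
Optimized: y = 60


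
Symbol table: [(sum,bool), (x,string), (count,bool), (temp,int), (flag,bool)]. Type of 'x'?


Lookup 'x' → type string


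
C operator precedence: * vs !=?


'*' is multiplicative (level 10); '!=' is equality (level 6)
Higher level binds tighter
'*' has higher precedence than '!='


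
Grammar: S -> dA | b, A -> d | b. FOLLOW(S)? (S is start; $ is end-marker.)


$ ∈ FOLLOW(S). For each A -> αBβ: add FIRST(β)\{ε} to FOLLOW(B); if β nullable, add FOLLOW(A).
FOLLOW(S) = {$}


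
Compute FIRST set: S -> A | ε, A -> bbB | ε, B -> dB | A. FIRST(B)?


Per alternative of B: FIRST(dB) = {d}; FIRST(A) = {b, ε}
FIRST(B) = {b, d, ε}


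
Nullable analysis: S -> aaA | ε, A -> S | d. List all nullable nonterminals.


A nonterminal is nullable iff some alternative derives ε (directly, or every symbol in it is nullable)
Nullable: {A, S}


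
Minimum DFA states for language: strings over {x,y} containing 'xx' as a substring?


KMP-style automaton: 2 progress states + 1 absorbing accept = 3
Minimal DFA: 3 states


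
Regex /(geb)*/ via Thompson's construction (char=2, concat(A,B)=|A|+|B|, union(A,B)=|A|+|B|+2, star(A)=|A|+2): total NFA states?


Syntax tree has 3 char leaf(s), 0 union(s), 1 star(s)
chars contribute 3×2 = 6; each union adds +2; each star adds +2
Total: 6 + 0 + 2 = 8 states


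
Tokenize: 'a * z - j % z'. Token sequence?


Scan left to right, longest-match per lexeme
Tokens: ID(a), OP(*), ID(z), OP(-), ID(j), OP(%), ID(z)


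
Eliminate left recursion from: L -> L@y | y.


Left-recursive alternatives: L@y; non-recursive: y
Introduce L': L -> yL', L' -> @yL' | ε


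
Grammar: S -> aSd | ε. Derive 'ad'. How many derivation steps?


Derivation: S => aSd => ad
Steps: 2


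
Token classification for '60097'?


Pattern: digits only
Type: INTEGER_LITERAL


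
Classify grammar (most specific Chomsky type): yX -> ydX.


LHS has context (more than one symbol) and |LHS| ≤ |RHS|
Classification: Type 1 (Context-Sensitive)


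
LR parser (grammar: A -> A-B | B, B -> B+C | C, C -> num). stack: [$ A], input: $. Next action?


start symbol A on stack, input exhausted
Action: accept


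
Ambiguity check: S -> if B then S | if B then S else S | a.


dangling else: 'if B then if B then a else a' parses two ways
Ambiguous


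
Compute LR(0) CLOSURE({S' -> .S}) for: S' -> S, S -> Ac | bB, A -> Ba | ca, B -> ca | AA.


Start: S' -> .S
For each item with dot before a nonterminal B, add B -> .γ for every B-production
Closure: [S' -> .S, S -> .Ac, S -> .bB, A -> .Ba, A -> .ca, B -> .ca, B -> .AA]


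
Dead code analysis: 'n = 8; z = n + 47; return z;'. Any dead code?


n is read by z's definition; z is returned
No dead code


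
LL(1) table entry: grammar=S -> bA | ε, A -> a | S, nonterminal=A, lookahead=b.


For [A, b]: 'b' ∈ FIRST(S)
Entry: A -> S


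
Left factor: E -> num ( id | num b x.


Common prefix: 'num'
Factored: E -> num E', E' -> ( id | b x


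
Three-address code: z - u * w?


Break into single-operator statements:
t1 = u * w
t2 = z - t1


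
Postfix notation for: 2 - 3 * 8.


* has higher precedence, evaluate 3*8 first
Postfix: 2 3 8 * -


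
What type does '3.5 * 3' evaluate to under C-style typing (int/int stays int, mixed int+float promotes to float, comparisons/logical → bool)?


Operand types: float * int
Rule: mixed int/float promotes to float; int/int stays int
Result type: float


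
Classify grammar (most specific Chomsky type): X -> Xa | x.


Left-linear: every RHS is a terminal or one nonterminal followed by a terminal
Classification: Type 3 (Regular)


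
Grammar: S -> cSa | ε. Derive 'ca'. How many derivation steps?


Derivation: S => cSa => ca
Steps: 2


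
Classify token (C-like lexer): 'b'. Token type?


Pattern: letter/underscore followed by alphanumerics, not a keyword
Type: IDENTIFIER


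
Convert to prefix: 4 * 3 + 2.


left-to-right (same/higher precedence on left): tree is (+ (* 4 3) 2)
Prefix: + * 4 3 2


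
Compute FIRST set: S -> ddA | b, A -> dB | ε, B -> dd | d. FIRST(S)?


Per alternative of S: FIRST(ddA) = {d}; FIRST(b) = {b}
FIRST(S) = {b, d}


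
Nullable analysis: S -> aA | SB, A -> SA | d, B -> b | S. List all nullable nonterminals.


A nonterminal is nullable iff some alternative derives ε (directly, or every symbol in it is nullable)
Nullable: {}


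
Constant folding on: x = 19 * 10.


19 * 10 = 190 at compile time
Optimized: x = 190


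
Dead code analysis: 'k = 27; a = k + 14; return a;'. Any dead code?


k is read by a's definition; a is returned
No dead code


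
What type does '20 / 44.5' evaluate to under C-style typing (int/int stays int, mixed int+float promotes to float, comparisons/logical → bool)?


Operand types: int / float
Rule: mixed int/float promotes to float; int/int stays int
Result type: float


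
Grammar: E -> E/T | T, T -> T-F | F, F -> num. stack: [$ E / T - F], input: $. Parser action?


handle 'T-F' on top
Action: reduce (T -> T-F)


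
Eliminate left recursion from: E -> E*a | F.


Left-recursive alternatives: E*a; non-recursive: F
Introduce E': E -> FE', E' -> *aE' | ε


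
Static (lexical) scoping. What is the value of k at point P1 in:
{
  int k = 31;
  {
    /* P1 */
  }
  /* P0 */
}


P1's block does not declare k; resolves to the enclosing declaration at depth 0
k = 31


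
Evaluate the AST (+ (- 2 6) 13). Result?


Evaluate inner: (- 2 6) = -4
Evaluate root: (+ -4 13) = 9
Result: 9


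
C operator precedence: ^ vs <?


'<' is relational (level 7); '^' is bitwise XOR (level 4)
Higher level binds tighter
'<' has higher precedence than '^'


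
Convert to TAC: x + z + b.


Break into single-operator statements:
t1 = x + z
t2 = t1 + b


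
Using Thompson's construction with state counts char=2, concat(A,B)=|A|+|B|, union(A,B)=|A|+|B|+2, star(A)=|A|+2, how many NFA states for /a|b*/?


Syntax tree has 2 char leaf(s), 1 union(s), 1 star(s)
chars contribute 2×2 = 4; each union adds +2; each star adds +2
Total: 4 + 2 + 2 = 8 states


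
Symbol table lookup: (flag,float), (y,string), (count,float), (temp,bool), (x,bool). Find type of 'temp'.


Lookup 'temp' → type bool


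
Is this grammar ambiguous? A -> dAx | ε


balanced d^n…x^n: each string has a unique parse
Unambiguous


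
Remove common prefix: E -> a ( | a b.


Common prefix: 'a'
Factored: E -> a E', E' -> ( | b


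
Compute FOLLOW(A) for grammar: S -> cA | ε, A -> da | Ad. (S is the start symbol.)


$ ∈ FOLLOW(S). For each A -> αBβ: add FIRST(β)\{ε} to FOLLOW(B); if β nullable, add FOLLOW(A).
FOLLOW(A) = {$, d}


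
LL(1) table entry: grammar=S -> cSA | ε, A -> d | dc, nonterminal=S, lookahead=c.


For [S, c]: 'c' ∈ FIRST(cSA)
Entry: S -> cSA


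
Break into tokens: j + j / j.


Scan left to right, longest-match per lexeme
Tokens: ID(j), OP(+), ID(j), OP(/), ID(j)


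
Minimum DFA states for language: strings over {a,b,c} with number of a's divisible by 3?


Track (count of a) mod 3: states 0..2, accept at 0
Minimal DFA: 3 states


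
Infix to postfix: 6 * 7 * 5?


Left to right (same or higher precedence on left)
Postfix: 6 7 * 5 *


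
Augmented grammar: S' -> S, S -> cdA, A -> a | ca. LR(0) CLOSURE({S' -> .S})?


Start: S' -> .S
For each item with dot before a nonterminal B, add B -> .γ for every B-production
Closure: [S' -> .S, S -> .cdA]


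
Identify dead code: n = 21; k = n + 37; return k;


n is read by k's definition; k is returned
No dead code


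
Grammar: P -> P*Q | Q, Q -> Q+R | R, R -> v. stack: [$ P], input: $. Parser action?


start symbol P on stack, input exhausted
Action: accept


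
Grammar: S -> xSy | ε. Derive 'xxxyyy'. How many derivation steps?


Derivation: S => xSy => xxSyy => xxxSyyy => xxxyyy
Steps: 4


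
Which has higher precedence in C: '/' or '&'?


'/' is multiplicative (level 10); '&' is bitwise AND (level 5)
Higher level binds tighter
'/' has higher precedence than '&'


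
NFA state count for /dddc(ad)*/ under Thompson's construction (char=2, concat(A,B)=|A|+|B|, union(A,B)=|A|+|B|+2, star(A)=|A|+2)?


Syntax tree has 6 char leaf(s), 0 union(s), 1 star(s)
chars contribute 6×2 = 12; each union adds +2; each star adds +2
Total: 12 + 0 + 2 = 14 states


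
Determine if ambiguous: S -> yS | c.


right-linear, alternatives start with distinct terminals 'y' vs 'c': unique leftmost derivation
Unambiguous


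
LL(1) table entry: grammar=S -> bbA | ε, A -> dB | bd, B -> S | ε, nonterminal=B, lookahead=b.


For [B, b]: 'b' ∈ FIRST(S)
Entry: B -> S


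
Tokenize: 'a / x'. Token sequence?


Scan left to right, longest-match per lexeme
Tokens: ID(a), OP(/), ID(x)


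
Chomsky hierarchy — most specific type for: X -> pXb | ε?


Single nonterminal LHS, but p^n b^n is not regular
Classification: Type 2 (Context-Free)


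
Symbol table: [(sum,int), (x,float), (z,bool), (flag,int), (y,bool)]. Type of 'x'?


Lookup 'x' → type float


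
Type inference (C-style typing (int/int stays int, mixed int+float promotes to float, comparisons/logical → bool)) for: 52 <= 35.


Operand types: int <= int
Rule: comparison yields bool
Result type: bool


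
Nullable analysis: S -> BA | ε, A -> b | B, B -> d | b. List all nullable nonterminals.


A nonterminal is nullable iff some alternative derives ε (directly, or every symbol in it is nullable)
Nullable: {S}


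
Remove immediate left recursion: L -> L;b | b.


Left-recursive alternatives: L;b; non-recursive: b
Introduce L': L -> bL', L' -> ;bL' | ε


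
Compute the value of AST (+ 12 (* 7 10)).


Evaluate inner: (* 7 10) = 70
Evaluate root: (+ 12 70) = 82
Result: 82


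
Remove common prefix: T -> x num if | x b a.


Common prefix: 'x'
Factored: T -> x T', T' -> num if | b a


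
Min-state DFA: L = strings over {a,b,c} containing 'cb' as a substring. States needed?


KMP-style automaton: 2 progress states + 1 absorbing accept = 3
Minimal DFA: 3 states


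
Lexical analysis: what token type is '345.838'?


Pattern: digits with a decimal point
Type: FLOAT_LITERAL


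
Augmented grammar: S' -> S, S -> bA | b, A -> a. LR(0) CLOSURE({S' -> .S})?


Start: S' -> .S
For each item with dot before a nonterminal B, add B -> .γ for every B-production
Closure: [S' -> .S, S -> .bA, S -> .b]


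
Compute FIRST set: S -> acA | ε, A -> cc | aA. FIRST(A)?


Per alternative of A: FIRST(cc) = {c}; FIRST(aA) = {a}
FIRST(A) = {a, c}


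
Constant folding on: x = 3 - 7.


3 - 7 = -4 at compile time
Optimized: x = -4


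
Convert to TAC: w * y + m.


Break into single-operator statements:
t1 = w * y
t2 = t1 + m


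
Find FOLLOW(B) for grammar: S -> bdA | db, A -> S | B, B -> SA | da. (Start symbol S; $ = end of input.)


$ ∈ FOLLOW(S). For each A -> αBβ: add FIRST(β)\{ε} to FOLLOW(B); if β nullable, add FOLLOW(A).
FOLLOW(B) = {$, b, d}


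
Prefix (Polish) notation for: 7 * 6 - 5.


left-to-right (same/higher precedence on left): tree is (- (* 7 6) 5)
Prefix: - * 7 6 5


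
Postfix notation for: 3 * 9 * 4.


Left to right (same or higher precedence on left)
Postfix: 3 9 * 4 *


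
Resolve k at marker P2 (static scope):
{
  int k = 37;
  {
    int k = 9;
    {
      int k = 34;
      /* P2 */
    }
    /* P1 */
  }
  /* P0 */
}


k declared in the same block as P2
k = 34


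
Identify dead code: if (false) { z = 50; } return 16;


condition is constant false, so the whole block is unreachable
Dead: 'if (false) { z = 50; }'


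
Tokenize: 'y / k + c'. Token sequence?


Scan left to right, longest-match per lexeme
Tokens: ID(y), OP(/), ID(k), OP(+), ID(c)


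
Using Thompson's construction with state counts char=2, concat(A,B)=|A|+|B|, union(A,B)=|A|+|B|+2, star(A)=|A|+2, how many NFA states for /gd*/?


Syntax tree has 2 char leaf(s), 0 union(s), 1 star(s)
chars contribute 2×2 = 4; each union adds +2; each star adds +2
Total: 4 + 0 + 2 = 6 states


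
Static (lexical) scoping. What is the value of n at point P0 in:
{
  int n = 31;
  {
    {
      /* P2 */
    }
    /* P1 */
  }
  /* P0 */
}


n declared in the same block as P0
n = 31


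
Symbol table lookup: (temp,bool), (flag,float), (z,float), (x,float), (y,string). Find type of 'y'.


Lookup 'y' → type string


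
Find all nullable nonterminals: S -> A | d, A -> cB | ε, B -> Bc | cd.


A nonterminal is nullable iff some alternative derives ε (directly, or every symbol in it is nullable)
Nullable: {A, S}


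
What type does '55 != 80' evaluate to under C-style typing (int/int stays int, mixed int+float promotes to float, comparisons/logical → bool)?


Operand types: int != int
Rule: comparison yields bool
Result type: bool


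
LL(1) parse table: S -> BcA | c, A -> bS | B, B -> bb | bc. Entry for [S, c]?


For [S, c]: 'c' ∈ FIRST(c)
Entry: S -> c


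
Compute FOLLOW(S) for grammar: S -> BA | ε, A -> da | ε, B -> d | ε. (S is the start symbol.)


$ ∈ FOLLOW(S). For each A -> αBβ: add FIRST(β)\{ε} to FOLLOW(B); if β nullable, add FOLLOW(A).
FOLLOW(S) = {$}


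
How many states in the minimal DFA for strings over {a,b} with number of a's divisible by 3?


Track (count of a) mod 3: states 0..2, accept at 0
Minimal DFA: 3 states


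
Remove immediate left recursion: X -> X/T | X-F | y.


Left-recursive alternatives: X/T, X-F; non-recursive: y
Introduce X': X -> yX', X' -> /TX' | -FX' | ε


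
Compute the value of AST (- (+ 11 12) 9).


Evaluate inner: (+ 11 12) = 23
Evaluate root: (- 23 9) = 14
Result: 14


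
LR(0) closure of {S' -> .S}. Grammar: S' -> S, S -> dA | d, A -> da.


Start: S' -> .S
For each item with dot before a nonterminal B, add B -> .γ for every B-production
Closure: [S' -> .S, S -> .dA, S -> .d]


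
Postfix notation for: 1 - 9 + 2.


Left to right (same or higher precedence on left)
Postfix: 1 9 - 2 +


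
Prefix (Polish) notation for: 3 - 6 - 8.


left-to-right (same/higher precedence on left): tree is (- (- 3 6) 8)
Prefix: - - 3 6 8


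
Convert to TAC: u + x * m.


Break into single-operator statements:
t1 = x * m
t2 = u + t1


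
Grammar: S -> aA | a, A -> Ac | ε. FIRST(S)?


Per alternative of S: FIRST(aA) = {a}; FIRST(a) = {a}
FIRST(S) = {a}


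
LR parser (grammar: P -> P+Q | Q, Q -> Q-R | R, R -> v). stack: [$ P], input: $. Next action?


start symbol P on stack, input exhausted
Action: accept


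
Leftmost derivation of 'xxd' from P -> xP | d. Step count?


Derivation: P => xP => xxP => xxd
Steps: 3


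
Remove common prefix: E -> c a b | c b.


Common prefix: 'c'
Factored: E -> c E', E' -> a b | b


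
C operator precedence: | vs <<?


'<<' is shift (level 8); '|' is bitwise OR (level 3)
Higher level binds tighter
'<<' has higher precedence than '|'


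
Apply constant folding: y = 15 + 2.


15 + 2 = 17 at compile time
Optimized: y = 17


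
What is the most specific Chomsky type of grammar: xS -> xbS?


LHS has context (more than one symbol) and |LHS| ≤ |RHS|
Classification: Type 1 (Context-Sensitive)


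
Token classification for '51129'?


Pattern: digits only
Type: INTEGER_LITERAL


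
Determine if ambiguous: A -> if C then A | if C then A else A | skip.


dangling else: 'if C then if C then skip else skip' parses two ways
Ambiguous


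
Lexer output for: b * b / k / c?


Scan left to right, longest-match per lexeme
Tokens: ID(b), OP(*), ID(b), OP(/), ID(k), OP(/), ID(c)


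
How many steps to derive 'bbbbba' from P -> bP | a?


Derivation: P => bP => bbP => bbbP => bbbbP => bbbbbP => bbbbba
Steps: 6


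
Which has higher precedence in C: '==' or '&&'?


'==' is equality (level 6); '&&' is logical AND (level 2)
Higher level binds tighter
'==' has higher precedence than '&&'


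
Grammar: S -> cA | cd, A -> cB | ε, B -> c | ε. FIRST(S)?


Per alternative of S: FIRST(cA) = {c}; FIRST(cd) = {c}
FIRST(S) = {c}


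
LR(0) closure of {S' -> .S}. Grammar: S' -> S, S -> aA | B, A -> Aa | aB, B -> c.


Start: S' -> .S
For each item with dot before a nonterminal B, add B -> .γ for every B-production
Closure: [S' -> .S, S -> .aA, S -> .B, B -> .c]


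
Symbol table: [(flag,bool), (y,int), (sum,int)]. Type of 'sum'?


Lookup 'sum' → type int


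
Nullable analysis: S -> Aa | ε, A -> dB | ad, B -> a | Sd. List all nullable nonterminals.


A nonterminal is nullable iff some alternative derives ε (directly, or every symbol in it is nullable)
Nullable: {S}


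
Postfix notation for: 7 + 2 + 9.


Left to right (same or higher precedence on left)
Postfix: 7 2 + 9 +


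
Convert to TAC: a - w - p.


Break into single-operator statements:
t1 = a - w
t2 = t1 - p


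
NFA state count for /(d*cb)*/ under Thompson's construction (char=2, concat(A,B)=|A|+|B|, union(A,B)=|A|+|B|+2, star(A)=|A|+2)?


Syntax tree has 3 char leaf(s), 0 union(s), 2 star(s)
chars contribute 3×2 = 6; each union adds +2; each star adds +2
Total: 6 + 0 + 4 = 10 states


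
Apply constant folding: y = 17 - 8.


17 - 8 = 9 at compile time
Optimized: y = 9


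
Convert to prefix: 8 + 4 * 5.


'*' binds tighter: tree is (+ 8 (* 4 5))
Prefix: + 8 * 4 5


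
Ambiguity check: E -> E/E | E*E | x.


'x/x*x' has two parse trees (no precedence encoded between / and *)
Ambiguous


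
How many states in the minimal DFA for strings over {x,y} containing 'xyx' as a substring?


KMP-style automaton: 3 progress states + 1 absorbing accept = 4
Minimal DFA: 4 states


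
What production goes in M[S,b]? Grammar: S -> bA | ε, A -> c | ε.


For [S, b]: 'b' ∈ FIRST(bA)
Entry: S -> bA


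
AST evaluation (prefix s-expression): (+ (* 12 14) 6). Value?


Evaluate inner: (* 12 14) = 168
Evaluate root: (+ 168 6) = 174
Result: 174


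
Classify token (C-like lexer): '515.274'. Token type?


Pattern: digits with a decimal point
Type: FLOAT_LITERAL


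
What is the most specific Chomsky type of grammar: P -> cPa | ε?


Single nonterminal LHS, but c^n a^n is not regular
Classification: Type 2 (Context-Free)


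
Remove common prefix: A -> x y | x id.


Common prefix: 'x'
Factored: A -> x A', A' -> y | id


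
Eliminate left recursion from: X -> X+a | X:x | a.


Left-recursive alternatives: X+a, X:x; non-recursive: a
Introduce X': X -> aX', X' -> +aX' | :xX' | ε


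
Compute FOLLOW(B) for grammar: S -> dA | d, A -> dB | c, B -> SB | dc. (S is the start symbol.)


$ ∈ FOLLOW(S). For each A -> αBβ: add FIRST(β)\{ε} to FOLLOW(B); if β nullable, add FOLLOW(A).
FOLLOW(B) = {$, d}


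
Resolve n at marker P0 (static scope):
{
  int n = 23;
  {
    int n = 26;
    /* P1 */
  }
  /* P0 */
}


n declared in the same block as P0
n = 23


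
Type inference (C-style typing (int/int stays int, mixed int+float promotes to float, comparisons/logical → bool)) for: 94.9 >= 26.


Operand types: float >= int
Rule: comparison yields bool
Result type: bool


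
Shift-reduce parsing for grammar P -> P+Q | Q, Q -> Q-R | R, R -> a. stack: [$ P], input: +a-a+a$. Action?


shift '+' to continue P -> P+Q
Action: shift


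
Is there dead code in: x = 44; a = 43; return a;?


x is assigned but never read
Dead: 'x = 44'


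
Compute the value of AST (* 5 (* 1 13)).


Evaluate inner: (* 1 13) = 13
Evaluate root: (* 5 13) = 65
Result: 65


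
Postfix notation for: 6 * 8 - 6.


Left to right (same or higher precedence on left)
Postfix: 6 8 * 6 -


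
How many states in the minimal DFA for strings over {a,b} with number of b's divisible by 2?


Track (count of b) mod 2: states 0..1, accept at 0
Minimal DFA: 2 states


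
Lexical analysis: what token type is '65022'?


Pattern: digits only
Type: INTEGER_LITERAL


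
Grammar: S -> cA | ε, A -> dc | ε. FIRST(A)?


Per alternative of A: FIRST(dc) = {d}; FIRST(ε) = {ε}
FIRST(A) = {d, ε}


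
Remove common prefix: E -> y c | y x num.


Common prefix: 'y'
Factored: E -> y E', E' -> c | x num


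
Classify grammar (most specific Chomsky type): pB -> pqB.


LHS has context (more than one symbol) and |LHS| ≤ |RHS|
Classification: Type 1 (Context-Sensitive)


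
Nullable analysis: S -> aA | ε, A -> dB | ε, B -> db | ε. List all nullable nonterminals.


A nonterminal is nullable iff some alternative derives ε (directly, or every symbol in it is nullable)
Nullable: {A, B, S}


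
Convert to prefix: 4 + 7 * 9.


'*' binds tighter: tree is (+ 4 (* 7 9))
Prefix: + 4 * 7 9


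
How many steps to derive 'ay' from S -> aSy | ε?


Derivation: S => aSy => ay
Steps: 2


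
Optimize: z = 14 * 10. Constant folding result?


14 * 10 = 140 at compile time
Optimized: z = 140


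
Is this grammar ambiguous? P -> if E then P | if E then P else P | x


dangling else: 'if E then if E then x else x' parses two ways
Ambiguous


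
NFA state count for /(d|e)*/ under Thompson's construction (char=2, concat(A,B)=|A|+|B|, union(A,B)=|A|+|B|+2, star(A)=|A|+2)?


Syntax tree has 2 char leaf(s), 1 union(s), 1 star(s)
chars contribute 2×2 = 4; each union adds +2; each star adds +2
Total: 4 + 2 + 2 = 8 states


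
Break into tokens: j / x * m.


Scan left to right, longest-match per lexeme
Tokens: ID(j), OP(/), ID(x), OP(*), ID(m)


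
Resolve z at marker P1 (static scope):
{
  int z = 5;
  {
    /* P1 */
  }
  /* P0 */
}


P1's block does not declare z; resolves to the enclosing declaration at depth 0
z = 5


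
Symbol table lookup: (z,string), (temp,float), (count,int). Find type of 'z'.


Lookup 'z' → type string


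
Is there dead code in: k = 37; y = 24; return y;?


k is assigned but never read
Dead: 'k = 37'


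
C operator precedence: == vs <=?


'<=' is relational (level 7); '==' is equality (level 6)
Higher level binds tighter
'<=' has higher precedence than '=='


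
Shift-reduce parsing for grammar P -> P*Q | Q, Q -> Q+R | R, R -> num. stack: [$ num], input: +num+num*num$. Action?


'num' on top is the handle for R -> num
Action: reduce (R -> num)


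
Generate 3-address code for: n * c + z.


Break into single-operator statements:
t1 = n * c
t2 = t1 + z


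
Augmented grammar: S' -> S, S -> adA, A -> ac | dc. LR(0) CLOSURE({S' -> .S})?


Start: S' -> .S
For each item with dot before a nonterminal B, add B -> .γ for every B-production
Closure: [S' -> .S, S -> .adA]


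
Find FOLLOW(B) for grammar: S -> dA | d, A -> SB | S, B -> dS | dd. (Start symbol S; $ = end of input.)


$ ∈ FOLLOW(S). For each A -> αBβ: add FIRST(β)\{ε} to FOLLOW(B); if β nullable, add FOLLOW(A).
FOLLOW(B) = {$, d}


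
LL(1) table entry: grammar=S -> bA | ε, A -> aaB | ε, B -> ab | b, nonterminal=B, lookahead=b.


For [B, b]: 'b' ∈ FIRST(b)
Entry: B -> b


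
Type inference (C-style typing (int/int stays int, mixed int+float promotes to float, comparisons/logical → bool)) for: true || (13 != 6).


Operand types: bool || bool
Rule: logical operators take bool operands and yield bool
Result type: bool


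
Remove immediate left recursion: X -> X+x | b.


Left-recursive alternatives: X+x; non-recursive: b
Introduce X': X -> bX', X' -> +xX' | ε


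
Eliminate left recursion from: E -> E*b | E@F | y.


Left-recursive alternatives: E*b, E@F; non-recursive: y
Introduce E': E -> yE', E' -> *bE' | @FE' | ε


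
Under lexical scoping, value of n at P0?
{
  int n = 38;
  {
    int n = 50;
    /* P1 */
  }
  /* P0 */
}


n declared in the same block as P0
n = 38


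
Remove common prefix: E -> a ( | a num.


Common prefix: 'a'
Factored: E -> a E', E' -> ( | num


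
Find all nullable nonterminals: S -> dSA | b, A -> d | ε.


A nonterminal is nullable iff some alternative derives ε (directly, or every symbol in it is nullable)
Nullable: {A}


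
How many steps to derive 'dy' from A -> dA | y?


Derivation: A => dA => dy
Steps: 2


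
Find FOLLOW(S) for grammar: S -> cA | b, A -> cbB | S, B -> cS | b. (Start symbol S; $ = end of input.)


$ ∈ FOLLOW(S). For each A -> αBβ: add FIRST(β)\{ε} to FOLLOW(B); if β nullable, add FOLLOW(A).
FOLLOW(S) = {$}


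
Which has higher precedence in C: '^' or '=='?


'==' is equality (level 6); '^' is bitwise XOR (level 4)
Higher level binds tighter
'==' has higher precedence than '^'


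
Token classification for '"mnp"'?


Pattern: double-quoted sequence
Type: STRING_LITERAL


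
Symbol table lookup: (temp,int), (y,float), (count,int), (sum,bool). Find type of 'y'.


Lookup 'y' → type float


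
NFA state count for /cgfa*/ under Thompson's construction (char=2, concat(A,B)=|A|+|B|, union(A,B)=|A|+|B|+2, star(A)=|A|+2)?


Syntax tree has 4 char leaf(s), 0 union(s), 1 star(s)
chars contribute 4×2 = 8; each union adds +2; each star adds +2
Total: 8 + 0 + 2 = 10 states
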